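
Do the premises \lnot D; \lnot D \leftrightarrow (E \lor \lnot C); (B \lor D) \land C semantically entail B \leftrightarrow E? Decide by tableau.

Yes

Initial set: {\lnot D; (\lnot D \leftrightarrow (E \lor \lnot C)); ((B \lor D) \land C); \lnot (B \leftrightarrow E)}.
((B \lor D) \land C): α-rule — add (B \lor D), C.
(\lnot D \leftrightarrow (E \lor \lnot C)): β-rule — branch into \lnot D, (E \lor \lnot C)  //  \lnot \lnot D, \lnot (E \lor \lnot C).
  branch 1 (add \lnot D, (E \lor \lnot C)):
    \lnot (B \leftrightarrow E): β-rule — branch into B, \lnot E  //  \lnot B, E.
      branch 1.1 (add B, \lnot E):
        (B \lor D): β-rule — branch into B  //  D.
          branch 1.1.1 (add B):
            (E \lor \lnot C): β-rule — branch into E  //  \lnot C.
              branch 1.1.1.1 (add E):
                × closes — contains both E and \lnot E.
              branch 1.1.1.2 (add \lnot C):
                × closes — contains both C and \lnot C.
          branch 1.1.2 (add D):
            × closes — contains both D and \lnot D.
      branch 1.2 (add \lnot B, E):
        (B \lor D): β-rule — branch into B  //  D.
          branch 1.2.1 (add B):
            × closes — contains both B and \lnot B.
          branch 1.2.2 (add D):
            × closes — contains both D and \lnot D.
  branch 2 (add \lnot \lnot D, \lnot (E \lor \lnot C)):
    × closes — contains both D and \lnot D.
All 6 branches close.
Every branch closed, so the premises entail the conclusion.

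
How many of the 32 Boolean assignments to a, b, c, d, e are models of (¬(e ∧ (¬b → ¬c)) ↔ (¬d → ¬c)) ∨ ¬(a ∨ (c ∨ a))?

Initial set: {((¬(e ∧ (¬b → ¬c)) ↔ (¬d → ¬c)) ∨ ¬(a ∨ (c ∨ a)))}.
((¬(e ∧ (¬b → ¬c)) ↔ (¬d → ¬c)) ∨ ¬(a ∨ (c ∨ a))): β-rule — branch into (¬(e ∧ (¬b → ¬c)) ↔ (¬d → ¬c))  //  ¬(a ∨ (c ∨ a)).
  branch 1 (add (¬(e ∧ (¬b → ¬c)) ↔ (¬d → ¬c))):
    (¬(e ∧ (¬b → ¬c)) ↔ (¬d → ¬c)): β-rule — branch into ¬(e ∧ (¬b → ¬c)), (¬d → ¬c)  //  ¬¬(e ∧ (¬b → ¬c)), ¬(¬d → ¬c).
      branch 1.1 (add ¬(e ∧ (¬b → ¬c)), (¬d → ¬c)):
        ¬(e ∧ (¬b → ¬c)): β-rule — branch into ¬e  //  ¬(¬b → ¬c).
          branch 1.1.1 (add ¬e):
            (¬d → ¬c): β-rule — branch into ¬¬d  //  ¬c.
              branch 1.1.1.1 (add ¬¬d):
                ○ open, literals {d=true, e=false}.
              branch 1.1.1.2 (add ¬c):
                ○ open, literals {c=false, e=false}.
          branch 1.1.2 (add ¬(¬b → ¬c)):
            ¬(¬b → ¬c): α-rule — add ¬b, ¬¬c.
            (¬d → ¬c): β-rule — branch into ¬¬d  //  ¬c.
              branch 1.1.2.1 (add ¬¬d):
                ○ open, literals {b=false, c=true, d=true}.
              branch 1.1.2.2 (add ¬c):
                × closes — contains both c and ¬c.
      branch 1.2 (add ¬¬(e ∧ (¬b → ¬c)), ¬(¬d → ¬c)):
        ¬¬(e ∧ (¬b → ¬c)): α-rule — add e, (¬b → ¬c).
        ¬(¬d → ¬c): α-rule — add ¬d, ¬¬c.
        (¬b → ¬c): β-rule — branch into ¬¬b  //  ¬c.
          branch 1.2.1 (add ¬¬b):
            ○ open, literals {b=true, c=true, d=false, e=true}.
          branch 1.2.2 (add ¬c):
            × closes — contains both c and ¬c.
  branch 2 (add ¬(a ∨ (c ∨ a))):
    ¬(a ∨ (c ∨ a)): α-rule — add ¬a, ¬(c ∨ a).
    ¬(c ∨ a): α-rule — add ¬c, ¬a.
    ○ open, literals {a=false, c=false}.
2 branches closed, 5 open.
Each open branch fixes some atoms; the unmentioned ones are free. Counting distinct full assignments: branch {d=true, e=false} (a, b, c) contributes 8 new; branch {c=false, e=false} (a, b, d) contributes 4 new; branch {b=false, c=true, d=true} (a, e) contributes 2 new; branch {b=true, c=true, d=false, e=true} (a) contributes 2 new; branch {a=false, c=false} (b, d, e) contributes 4 new. Total: 20.

20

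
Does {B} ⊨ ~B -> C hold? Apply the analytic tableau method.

Initial set: {B; ~(~B -> C)}.
~(~B -> C): α-rule — add ~B, ~C.
× closes — contains both B and ~B.
All 1 branch closes.
Every branch closed, so the premises entail the conclusion.

Yes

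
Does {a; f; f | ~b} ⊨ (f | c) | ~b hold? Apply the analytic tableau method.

Initial set: {a; f; (f | ~b); ~((f | c) | ~b)}.
~((f | c) | ~b): α-rule — add ~(f | c), ~~b.
~(f | c): α-rule — add ~f, ~c.
× closes — contains both f and ~f.
All 1 branch closes.
Every branch closed, so the premises entail the conclusion.

Yes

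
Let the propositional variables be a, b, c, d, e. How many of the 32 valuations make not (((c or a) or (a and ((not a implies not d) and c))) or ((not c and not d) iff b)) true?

Initial set: {T not (((c or a) or (a and ((not a implies not d) and c))) or ((not c and not d) iff b))}.
T not (((c or a) or (a and ((not a implies not d) and c))) or ((not c and not d) iff b)): α-rule — add F ((c or a) or (a and ((not a implies not d) and c))), F ((not c and not d) iff b).
F ((c or a) or (a and ((not a implies not d) and c))): α-rule — add F (c or a), F (a and ((not a implies not d) and c)).
F (c or a): α-rule — add F c, F a.
F ((not c and not d) iff b): β-rule — branch into T (not c and not d), F b  //  F (not c and not d), T b.
  branch 1 (add T (not c and not d), F b):
    T (not c and not d): α-rule — add T not c, T not d.
    F (a and ((not a implies not d) and c)): β-rule — branch into F a  //  F ((not a implies not d) and c).
      branch 1.1 (add F a):
        ○ open, literals {a=F, b=F, c=F, d=F}.
      branch 1.2 (add F ((not a implies not d) and c)):
        F ((not a implies not d) and c): β-rule — branch into F (not a implies not d)  //  F c.
          branch 1.2.1 (add F (not a implies not d)):
            F (not a implies not d): α-rule — add T not a, F not d.
            × closes — contains both d and not d.
          branch 1.2.2 (add F c):
            ○ open, literals {a=F, b=F, c=F, d=F}.
  branch 2 (add F (not c and not d), T b):
    F (a and ((not a implies not d) and c)): β-rule — branch into F a  //  F ((not a implies not d) and c).
      branch 2.1 (add F a):
        F (not c and not d): β-rule — branch into F not c  //  F not d.
          branch 2.1.1 (add F not c):
            × closes — contains both c and not c.
          branch 2.1.2 (add F not d):
            ○ open, literals {a=F, b=T, c=F, d=T}.
      branch 2.2 (add F ((not a implies not d) and c)):
        F (not c and not d): β-rule — branch into F not c  //  F not d.
          branch 2.2.1 (add F not c):
            × closes — contains both c and not c.
          branch 2.2.2 (add F not d):
            F ((not a implies not d) and c): β-rule — branch into F (not a implies not d)  //  F c.
              branch 2.2.2.1 (add F (not a implies not d)):
                F (not a implies not d): α-rule — add T not a, F not d.
                ○ open, literals {a=F, b=T, c=F, d=T}.
              branch 2.2.2.2 (add F c):
                ○ open, literals {a=F, b=T, c=F, d=T}.
3 branches closed, 5 open.
Each open branch fixes some atoms; the unmentioned ones are free. Counting distinct full assignments: branch {a=F, b=F, c=F, d=F} (e) contributes 2 new; branch {a=F, b=F, c=F, d=F} (e) contributes 0 new; branch {a=F, b=T, c=F, d=T} (e) contributes 2 new; branch {a=F, b=T, c=F, d=T} (e) contributes 0 new; branch {a=F, b=T, c=F, d=T} (e) contributes 0 new. Total: 4.

4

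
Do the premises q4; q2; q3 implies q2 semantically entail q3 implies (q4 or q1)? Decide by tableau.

Initial set: {q4; q2; (q3 implies q2); not (q3 implies (q4 or q1))}.
not (q3 implies (q4 or q1)): α-rule — add q3, not (q4 or q1).
not (q4 or q1): α-rule — add not q4, not q1.
× closes — contains both q4 and not q4.
All 1 branch closes.
Every branch closed, so the premises entail the conclusion.

Yes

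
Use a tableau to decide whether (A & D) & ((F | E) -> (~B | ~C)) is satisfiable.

Initial set: {((A & D) & ((F | E) -> (~B | ~C)))}.
((A & D) & ((F | E) -> (~B | ~C))): α-rule — add (A & D), ((F | E) -> (~B | ~C)).
(A & D): α-rule — add A, D.
((F | E) -> (~B | ~C)): β-rule — branch into ~(F | E)  //  (~B | ~C).
  branch 1 (add ~(F | E)):
    ~(F | E): α-rule — add ~F, ~E.
    ○ open, literals {A=T, D=T, E=F, F=F}.
  branch 2 (add (~B | ~C)):
    (~B | ~C): β-rule — branch into ~B  //  ~C.
      branch 2.1 (add ~B):
        ○ open, literals {A=T, B=F, D=T}.
      branch 2.2 (add ~C):
        ○ open, literals {A=T, C=F, D=T}.
0 branches closed, 3 open.
An open branch gives a satisfying assignment: A=T, D=T, E=F, F=F.

Satisfiable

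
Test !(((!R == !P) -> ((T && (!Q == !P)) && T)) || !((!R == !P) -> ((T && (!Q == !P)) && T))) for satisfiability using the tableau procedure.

Unsatisfiable

Initial set: {!(((!R == !P) -> ((T && (!Q == !P)) && T)) || !((!R == !P) -> ((T && (!Q == !P)) && T)))}.
!(((!R == !P) -> ((T && (!Q == !P)) && T)) || !((!R == !P) -> ((T && (!Q == !P)) && T))): α-rule — add !((!R == !P) -> ((T && (!Q == !P)) && T)), !!((!R == !P) -> ((T && (!Q == !P)) && T)).
!((!R == !P) -> ((T && (!Q == !P)) && T)): α-rule — add (!R == !P), !((T && (!Q == !P)) && T).
!!((!R == !P) -> ((T && (!Q == !P)) && T)): β-rule — branch into !(!R == !P)  //  ((T && (!Q == !P)) && T).
  branch 1 (add !(!R == !P)):
    (!R == !P): β-rule — branch into !R, !P  //  !!R, !!P.
      branch 1.1 (add !R, !P):
        !((T && (!Q == !P)) && T): β-rule — branch into !(T && (!Q == !P))  //  !T.
          branch 1.1.1 (add !(T && (!Q == !P))):
            !(!R == !P): β-rule — branch into !R, !!P  //  !!R, !P.
              branch 1.1.1.1 (add !R, !!P):
                × closes — contains both P and !P.
              branch 1.1.1.2 (add !!R, !P):
                × closes — contains both R and !R.
          branch 1.1.2 (add !T):
            !(!R == !P): β-rule — branch into !R, !!P  //  !!R, !P.
              branch 1.1.2.1 (add !R, !!P):
                × closes — contains both P and !P.
              branch 1.1.2.2 (add !!R, !P):
                × closes — contains both R and !R.
      branch 1.2 (add !!R, !!P):
        !((T && (!Q == !P)) && T): β-rule — branch into !(T && (!Q == !P))  //  !T.
          branch 1.2.1 (add !(T && (!Q == !P))):
            !(!R == !P): β-rule — branch into !R, !!P  //  !!R, !P.
              branch 1.2.1.1 (add !R, !!P):
                × closes — contains both R and !R.
              branch 1.2.1.2 (add !!R, !P):
                × closes — contains both P and !P.
          branch 1.2.2 (add !T):
            !(!R == !P): β-rule — branch into !R, !!P  //  !!R, !P.
              branch 1.2.2.1 (add !R, !!P):
                × closes — contains both R and !R.
              branch 1.2.2.2 (add !!R, !P):
                × closes — contains both P and !P.
  branch 2 (add ((T && (!Q == !P)) && T)):
    ((T && (!Q == !P)) && T): α-rule — add (T && (!Q == !P)), T.
    (T && (!Q == !P)): α-rule — add T, (!Q == !P).
    (!R == !P): β-rule — branch into !R, !P  //  !!R, !!P.
      branch 2.1 (add !R, !P):
        !((T && (!Q == !P)) && T): β-rule — branch into !(T && (!Q == !P))  //  !T.
          branch 2.1.1 (add !(T && (!Q == !P))):
            (!Q == !P): β-rule — branch into !Q, !P  //  !!Q, !!P.
              branch 2.1.1.1 (add !Q, !P):
                !(T && (!Q == !P)): β-rule — branch into !T  //  !(!Q == !P).
                  branch 2.1.1.1.1 (add !T):
                    × closes — contains both T and !T.
                  branch 2.1.1.1.2 (add !(!Q == !P)):
                    !(!Q == !P): β-rule — branch into !Q, !!P  //  !!Q, !P.
                      branch 2.1.1.1.2.1 (add !Q, !!P):
                        × closes — contains both P and !P.
                      branch 2.1.1.1.2.2 (add !!Q, !P):
                        × closes — contains both Q and !Q.
              branch 2.1.1.2 (add !!Q, !!P):
                × closes — contains both P and !P.
          branch 2.1.2 (add !T):
            × closes — contains both T and !T.
      branch 2.2 (add !!R, !!P):
        !((T && (!Q == !P)) && T): β-rule — branch into !(T && (!Q == !P))  //  !T.
          branch 2.2.1 (add !(T && (!Q == !P))):
            (!Q == !P): β-rule — branch into !Q, !P  //  !!Q, !!P.
              branch 2.2.1.1 (add !Q, !P):
                × closes — contains both P and !P.
              branch 2.2.1.2 (add !!Q, !!P):
                !(T && (!Q == !P)): β-rule — branch into !T  //  !(!Q == !P).
                  branch 2.2.1.2.1 (add !T):
                    × closes — contains both T and !T.
                  branch 2.2.1.2.2 (add !(!Q == !P)):
                    !(!Q == !P): β-rule — branch into !Q, !!P  //  !!Q, !P.
                      branch 2.2.1.2.2.1 (add !Q, !!P):
                        × closes — contains both Q and !Q.
                      branch 2.2.1.2.2.2 (add !!Q, !P):
                        × closes — contains both P and !P.
          branch 2.2.2 (add !T):
            × closes — contains both T and !T.
All 18 branches close.
Every branch closed; the formula is unsatisfiable.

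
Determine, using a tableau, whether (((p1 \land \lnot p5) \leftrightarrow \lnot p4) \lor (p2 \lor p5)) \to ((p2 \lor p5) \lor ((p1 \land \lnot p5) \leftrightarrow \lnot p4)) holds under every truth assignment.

Assume the negation and expand:
Initial set: {\lnot ((((p1 \land \lnot p5) \leftrightarrow \lnot p4) \lor (p2 \lor p5)) \to ((p2 \lor p5) \lor ((p1 \land \lnot p5) \leftrightarrow \lnot p4)))}.
\lnot ((((p1 \land \lnot p5) \leftrightarrow \lnot p4) \lor (p2 \lor p5)) \to ((p2 \lor p5) \lor ((p1 \land \lnot p5) \leftrightarrow \lnot p4))): α-rule — add (((p1 \land \lnot p5) \leftrightarrow \lnot p4) \lor (p2 \lor p5)), \lnot ((p2 \lor p5) \lor ((p1 \land \lnot p5) \leftrightarrow \lnot p4)).
\lnot ((p2 \lor p5) \lor ((p1 \land \lnot p5) \leftrightarrow \lnot p4)): α-rule — add \lnot (p2 \lor p5), \lnot ((p1 \land \lnot p5) \leftrightarrow \lnot p4).
\lnot (p2 \lor p5): α-rule — add \lnot p2, \lnot p5.
(((p1 \land \lnot p5) \leftrightarrow \lnot p4) \lor (p2 \lor p5)): β-rule — branch into ((p1 \land \lnot p5) \leftrightarrow \lnot p4)  //  (p2 \lor p5).
  branch 1 (add ((p1 \land \lnot p5) \leftrightarrow \lnot p4)):
    \lnot ((p1 \land \lnot p5) \leftrightarrow \lnot p4): β-rule — branch into (p1 \land \lnot p5), \lnot \lnot p4  //  \lnot (p1 \land \lnot p5), \lnot p4.
      branch 1.1 (add (p1 \land \lnot p5), \lnot \lnot p4):
        (p1 \land \lnot p5): α-rule — add p1, \lnot p5.
        ((p1 \land \lnot p5) \leftrightarrow \lnot p4): β-rule — branch into (p1 \land \lnot p5), \lnot p4  //  \lnot (p1 \land \lnot p5), \lnot \lnot p4.
          branch 1.1.1 (add (p1 \land \lnot p5), \lnot p4):
            × closes — contains both p4 and \lnot p4.
          branch 1.1.2 (add \lnot (p1 \land \lnot p5), \lnot \lnot p4):
            \lnot (p1 \land \lnot p5): β-rule — branch into \lnot p1  //  \lnot \lnot p5.
              branch 1.1.2.1 (add \lnot p1):
                × closes — contains both p1 and \lnot p1.
              branch 1.1.2.2 (add \lnot \lnot p5):
                × closes — contains both p5 and \lnot p5.
      branch 1.2 (add \lnot (p1 \land \lnot p5), \lnot p4):
        ((p1 \land \lnot p5) \leftrightarrow \lnot p4): β-rule — branch into (p1 \land \lnot p5), \lnot p4  //  \lnot (p1 \land \lnot p5), \lnot \lnot p4.
          branch 1.2.1 (add (p1 \land \lnot p5), \lnot p4):
            (p1 \land \lnot p5): α-rule — add p1, \lnot p5.
            \lnot (p1 \land \lnot p5): β-rule — branch into \lnot p1  //  \lnot \lnot p5.
              branch 1.2.1.1 (add \lnot p1):
                × closes — contains both p1 and \lnot p1.
              branch 1.2.1.2 (add \lnot \lnot p5):
                × closes — contains both p5 and \lnot p5.
          branch 1.2.2 (add \lnot (p1 \land \lnot p5), \lnot \lnot p4):
            × closes — contains both p4 and \lnot p4.
  branch 2 (add (p2 \lor p5)):
    \lnot ((p1 \land \lnot p5) \leftrightarrow \lnot p4): β-rule — branch into (p1 \land \lnot p5), \lnot \lnot p4  //  \lnot (p1 \land \lnot p5), \lnot p4.
      branch 2.1 (add (p1 \land \lnot p5), \lnot \lnot p4):
        (p1 \land \lnot p5): α-rule — add p1, \lnot p5.
        (p2 \lor p5): β-rule — branch into p2  //  p5.
          branch 2.1.1 (add p2):
            × closes — contains both p2 and \lnot p2.
          branch 2.1.2 (add p5):
            × closes — contains both p5 and \lnot p5.
      branch 2.2 (add \lnot (p1 \land \lnot p5), \lnot p4):
        (p2 \lor p5): β-rule — branch into p2  //  p5.
          branch 2.2.1 (add p2):
            × closes — contains both p2 and \lnot p2.
          branch 2.2.2 (add p5):
            × closes — contains both p5 and \lnot p5.
All 10 branches close.
Every branch closed, so the negation is unsatisfiable and the formula is valid.

Valid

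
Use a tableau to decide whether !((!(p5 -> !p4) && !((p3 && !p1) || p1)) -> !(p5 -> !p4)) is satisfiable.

Unsatisfiable

Initial set: {!((!(p5 -> !p4) && !((p3 && !p1) || p1)) -> !(p5 -> !p4))}.
!((!(p5 -> !p4) && !((p3 && !p1) || p1)) -> !(p5 -> !p4)): α-rule — add (!(p5 -> !p4) && !((p3 && !p1) || p1)), !!(p5 -> !p4).
(!(p5 -> !p4) && !((p3 && !p1) || p1)): α-rule — add !(p5 -> !p4), !((p3 && !p1) || p1).
!(p5 -> !p4): α-rule — add p5, !!p4.
!((p3 && !p1) || p1): α-rule — add !(p3 && !p1), !p1.
!!(p5 -> !p4): β-rule — branch into !p5  //  !p4.
  branch 1 (add !p5):
    × closes — contains both p5 and !p5.
  branch 2 (add !p4):
    × closes — contains both p4 and !p4.
All 2 branches close.
Every branch closed; the formula is unsatisfiable.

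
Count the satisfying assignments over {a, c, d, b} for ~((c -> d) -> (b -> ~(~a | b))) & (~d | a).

Initial set: {T (~((c -> d) -> (b -> ~(~a | b))) & (~d | a))}.
T (~((c -> d) -> (b -> ~(~a | b))) & (~d | a)): α-rule — add T ~((c -> d) -> (b -> ~(~a | b))), T (~d | a).
T ~((c -> d) -> (b -> ~(~a | b))): α-rule — add T (c -> d), F (b -> ~(~a | b)).
F (b -> ~(~a | b)): α-rule — add T b, F ~(~a | b).
T (~d | a): β-rule — branch into T ~d  //  T a.
  branch 1 (add T ~d):
    T (c -> d): β-rule — branch into F c  //  T d.
      branch 1.1 (add F c):
        F ~(~a | b): β-rule — branch into T ~a  //  T b.
          branch 1.1.1 (add T ~a):
            ○ open, literals {a=0, b=1, c=0, d=0}.
          branch 1.1.2 (add T b):
            ○ open, literals {b=1, c=0, d=0}.
      branch 1.2 (add T d):
        × closes — contains both d and ~d.
  branch 2 (add T a):
    T (c -> d): β-rule — branch into F c  //  T d.
      branch 2.1 (add F c):
        F ~(~a | b): β-rule — branch into T ~a  //  T b.
          branch 2.1.1 (add T ~a):
            × closes — contains both a and ~a.
          branch 2.1.2 (add T b):
            ○ open, literals {a=1, b=1, c=0}.
      branch 2.2 (add T d):
        F ~(~a | b): β-rule — branch into T ~a  //  T b.
          branch 2.2.1 (add T ~a):
            × closes — contains both a and ~a.
          branch 2.2.2 (add T b):
            ○ open, literals {a=1, b=1, d=1}.
3 branches closed, 4 open.
Each open branch fixes some atoms; the unmentioned ones are free. Counting distinct full assignments: branch {a=0, b=1, c=0, d=0} (none free) contributes 1 new; branch {b=1, c=0, d=0} (a) contributes 1 new; branch {a=1, b=1, c=0} (d) contributes 1 new; branch {a=1, b=1, d=1} (c) contributes 1 new. Total: 4.

4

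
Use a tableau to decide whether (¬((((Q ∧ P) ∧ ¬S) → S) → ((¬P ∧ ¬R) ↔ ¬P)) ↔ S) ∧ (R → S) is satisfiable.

Initial set: {((¬((((Q ∧ P) ∧ ¬S) → S) → ((¬P ∧ ¬R) ↔ ¬P)) ↔ S) ∧ (R → S))}.
((¬((((Q ∧ P) ∧ ¬S) → S) → ((¬P ∧ ¬R) ↔ ¬P)) ↔ S) ∧ (R → S)): α-rule — add (¬((((Q ∧ P) ∧ ¬S) → S) → ((¬P ∧ ¬R) ↔ ¬P)) ↔ S), (R → S).
(¬((((Q ∧ P) ∧ ¬S) → S) → ((¬P ∧ ¬R) ↔ ¬P)) ↔ S): β-rule — branch into ¬((((Q ∧ P) ∧ ¬S) → S) → ((¬P ∧ ¬R) ↔ ¬P)), S  //  ¬¬((((Q ∧ P) ∧ ¬S) → S) → ((¬P ∧ ¬R) ↔ ¬P)), ¬S.
  branch 1 (add ¬((((Q ∧ P) ∧ ¬S) → S) → ((¬P ∧ ¬R) ↔ ¬P)), S):
    ¬((((Q ∧ P) ∧ ¬S) → S) → ((¬P ∧ ¬R) ↔ ¬P)): α-rule — add (((Q ∧ P) ∧ ¬S) → S), ¬((¬P ∧ ¬R) ↔ ¬P).
    (R → S): β-rule — branch into ¬R  //  S.
      branch 1.1 (add ¬R):
        (((Q ∧ P) ∧ ¬S) → S): β-rule — branch into ¬((Q ∧ P) ∧ ¬S)  //  S.
          branch 1.1.1 (add ¬((Q ∧ P) ∧ ¬S)):
            ¬((¬P ∧ ¬R) ↔ ¬P): β-rule — branch into (¬P ∧ ¬R), ¬¬P  //  ¬(¬P ∧ ¬R), ¬P.
              branch 1.1.1.1 (add (¬P ∧ ¬R), ¬¬P):
                (¬P ∧ ¬R): α-rule — add ¬P, ¬R.
                × closes — contains both P and ¬P.
              branch 1.1.1.2 (add ¬(¬P ∧ ¬R), ¬P):
                ¬((Q ∧ P) ∧ ¬S): β-rule — branch into ¬(Q ∧ P)  //  ¬¬S.
                  branch 1.1.1.2.1 (add ¬(Q ∧ P)):
                    ¬(¬P ∧ ¬R): β-rule — branch into ¬¬P  //  ¬¬R.
                      branch 1.1.1.2.1.1 (add ¬¬P):
                        × closes — contains both P and ¬P.
                      branch 1.1.1.2.1.2 (add ¬¬R):
                        × closes — contains both R and ¬R.
                  branch 1.1.1.2.2 (add ¬¬S):
                    ¬(¬P ∧ ¬R): β-rule — branch into ¬¬P  //  ¬¬R.
                      branch 1.1.1.2.2.1 (add ¬¬P):
                        × closes — contains both P and ¬P.
                      branch 1.1.1.2.2.2 (add ¬¬R):
                        × closes — contains both R and ¬R.
          branch 1.1.2 (add S):
            ¬((¬P ∧ ¬R) ↔ ¬P): β-rule — branch into (¬P ∧ ¬R), ¬¬P  //  ¬(¬P ∧ ¬R), ¬P.
              branch 1.1.2.1 (add (¬P ∧ ¬R), ¬¬P):
                (¬P ∧ ¬R): α-rule — add ¬P, ¬R.
                × closes — contains both P and ¬P.
              branch 1.1.2.2 (add ¬(¬P ∧ ¬R), ¬P):
                ¬(¬P ∧ ¬R): β-rule — branch into ¬¬P  //  ¬¬R.
                  branch 1.1.2.2.1 (add ¬¬P):
                    × closes — contains both P and ¬P.
                  branch 1.1.2.2.2 (add ¬¬R):
                    × closes — contains both R and ¬R.
      branch 1.2 (add S):
        (((Q ∧ P) ∧ ¬S) → S): β-rule — branch into ¬((Q ∧ P) ∧ ¬S)  //  S.
          branch 1.2.1 (add ¬((Q ∧ P) ∧ ¬S)):
            ¬((¬P ∧ ¬R) ↔ ¬P): β-rule — branch into (¬P ∧ ¬R), ¬¬P  //  ¬(¬P ∧ ¬R), ¬P.
              branch 1.2.1.1 (add (¬P ∧ ¬R), ¬¬P):
                (¬P ∧ ¬R): α-rule — add ¬P, ¬R.
                × closes — contains both P and ¬P.
              branch 1.2.1.2 (add ¬(¬P ∧ ¬R), ¬P):
                ¬((Q ∧ P) ∧ ¬S): β-rule — branch into ¬(Q ∧ P)  //  ¬¬S.
                  branch 1.2.1.2.1 (add ¬(Q ∧ P)):
                    ¬(¬P ∧ ¬R): β-rule — branch into ¬¬P  //  ¬¬R.
                      branch 1.2.1.2.1.1 (add ¬¬P):
                        × closes — contains both P and ¬P.
                      branch 1.2.1.2.1.2 (add ¬¬R):
                        ¬(Q ∧ P): β-rule — branch into ¬Q  //  ¬P.
                          branch 1.2.1.2.1.2.1 (add ¬Q):
                            ○ open, literals {P=0, Q=0, R=1, S=1}.
                          branch 1.2.1.2.1.2.2 (add ¬P):
                            ○ open, literals {P=0, R=1, S=1}.
                  branch 1.2.1.2.2 (add ¬¬S):
                    ¬(¬P ∧ ¬R): β-rule — branch into ¬¬P  //  ¬¬R.
                      branch 1.2.1.2.2.1 (add ¬¬P):
                        × closes — contains both P and ¬P.
                      branch 1.2.1.2.2.2 (add ¬¬R):
                        ○ open, literals {P=0, R=1, S=1}.
          branch 1.2.2 (add S):
            ¬((¬P ∧ ¬R) ↔ ¬P): β-rule — branch into (¬P ∧ ¬R), ¬¬P  //  ¬(¬P ∧ ¬R), ¬P.
              branch 1.2.2.1 (add (¬P ∧ ¬R), ¬¬P):
                (¬P ∧ ¬R): α-rule — add ¬P, ¬R.
                × closes — contains both P and ¬P.
              branch 1.2.2.2 (add ¬(¬P ∧ ¬R), ¬P):
                ¬(¬P ∧ ¬R): β-rule — branch into ¬¬P  //  ¬¬R.
                  branch 1.2.2.2.1 (add ¬¬P):
                    × closes — contains both P and ¬P.
                  branch 1.2.2.2.2 (add ¬¬R):
                    ○ open, literals {P=0, R=1, S=1}.
  branch 2 (add ¬¬((((Q ∧ P) ∧ ¬S) → S) → ((¬P ∧ ¬R) ↔ ¬P)), ¬S):
    (R → S): β-rule — branch into ¬R  //  S.
      branch 2.1 (add ¬R):
        ¬¬((((Q ∧ P) ∧ ¬S) → S) → ((¬P ∧ ¬R) ↔ ¬P)): β-rule — branch into ¬(((Q ∧ P) ∧ ¬S) → S)  //  ((¬P ∧ ¬R) ↔ ¬P).
          branch 2.1.1 (add ¬(((Q ∧ P) ∧ ¬S) → S)):
            ¬(((Q ∧ P) ∧ ¬S) → S): α-rule — add ((Q ∧ P) ∧ ¬S), ¬S.
            ((Q ∧ P) ∧ ¬S): α-rule — add (Q ∧ P), ¬S.
            (Q ∧ P): α-rule — add Q, P.
            ○ open, literals {P=1, Q=1, R=0, S=0}.
          branch 2.1.2 (add ((¬P ∧ ¬R) ↔ ¬P)):
            ((¬P ∧ ¬R) ↔ ¬P): β-rule — branch into (¬P ∧ ¬R), ¬P  //  ¬(¬P ∧ ¬R), ¬¬P.
              branch 2.1.2.1 (add (¬P ∧ ¬R), ¬P):
                (¬P ∧ ¬R): α-rule — add ¬P, ¬R.
                ○ open, literals {P=0, R=0, S=0}.
              branch 2.1.2.2 (add ¬(¬P ∧ ¬R), ¬¬P):
                ¬(¬P ∧ ¬R): β-rule — branch into ¬¬P  //  ¬¬R.
                  branch 2.1.2.2.1 (add ¬¬P):
                    ○ open, literals {P=1, R=0, S=0}.
                  branch 2.1.2.2.2 (add ¬¬R):
                    × closes — contains both R and ¬R.
      branch 2.2 (add S):
        × closes — contains both S and ¬S.
15 branches closed, 7 open.
An open branch gives a satisfying assignment: P=0, Q=0, R=1, S=1.

Satisfiable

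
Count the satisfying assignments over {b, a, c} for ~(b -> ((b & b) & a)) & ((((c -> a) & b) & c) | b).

Initial set: {(~(b -> ((b & b) & a)) & ((((c -> a) & b) & c) | b))}.
(~(b -> ((b & b) & a)) & ((((c -> a) & b) & c) | b)): α-rule — add ~(b -> ((b & b) & a)), ((((c -> a) & b) & c) | b).
~(b -> ((b & b) & a)): α-rule — add b, ~((b & b) & a).
((((c -> a) & b) & c) | b): β-rule — branch into (((c -> a) & b) & c)  //  b.
  branch 1 (add (((c -> a) & b) & c)):
    (((c -> a) & b) & c): α-rule — add ((c -> a) & b), c.
    ((c -> a) & b): α-rule — add (c -> a), b.
    ~((b & b) & a): β-rule — branch into ~(b & b)  //  ~a.
      branch 1.1 (add ~(b & b)):
        (c -> a): β-rule — branch into ~c  //  a.
          branch 1.1.1 (add ~c):
            × closes — contains both c and ~c.
          branch 1.1.2 (add a):
            ~(b & b): β-rule — branch into ~b  //  ~b.
              branch 1.1.2.1 (add ~b):
                × closes — contains both b and ~b.
              branch 1.1.2.2 (add ~b):
                × closes — contains both b and ~b.
      branch 1.2 (add ~a):
        (c -> a): β-rule — branch into ~c  //  a.
          branch 1.2.1 (add ~c):
            × closes — contains both c and ~c.
          branch 1.2.2 (add a):
            × closes — contains both a and ~a.
  branch 2 (add b):
    ~((b & b) & a): β-rule — branch into ~(b & b)  //  ~a.
      branch 2.1 (add ~(b & b)):
        ~(b & b): β-rule — branch into ~b  //  ~b.
          branch 2.1.1 (add ~b):
            × closes — contains both b and ~b.
          branch 2.1.2 (add ~b):
            × closes — contains both b and ~b.
      branch 2.2 (add ~a):
        ○ open, literals {a=F, b=T}.
7 branches closed, 1 open.
Each open branch fixes some atoms; the unmentioned ones are free. Counting distinct full assignments: branch {a=F, b=T} (c) contributes 2 new. Total: 2.

2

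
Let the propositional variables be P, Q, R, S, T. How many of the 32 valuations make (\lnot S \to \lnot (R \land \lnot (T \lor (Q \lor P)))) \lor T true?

Initial set: {((\lnot S \to \lnot (R \land \lnot (T \lor (Q \lor P)))) \lor T)}.
((\lnot S \to \lnot (R \land \lnot (T \lor (Q \lor P)))) \lor T): β-rule — branch into (\lnot S \to \lnot (R \land \lnot (T \lor (Q \lor P))))  //  T.
  branch 1 (add (\lnot S \to \lnot (R \land \lnot (T \lor (Q \lor P))))):
    (\lnot S \to \lnot (R \land \lnot (T \lor (Q \lor P)))): β-rule — branch into \lnot \lnot S  //  \lnot (R \land \lnot (T \lor (Q \lor P))).
      branch 1.1 (add \lnot \lnot S):
        ○ open, literals {S=true}.
      branch 1.2 (add \lnot (R \land \lnot (T \lor (Q \lor P)))):
        \lnot (R \land \lnot (T \lor (Q \lor P))): β-rule — branch into \lnot R  //  \lnot \lnot (T \lor (Q \lor P)).
          branch 1.2.1 (add \lnot R):
            ○ open, literals {R=false}.
          branch 1.2.2 (add \lnot \lnot (T \lor (Q \lor P))):
            \lnot \lnot (T \lor (Q \lor P)): β-rule — branch into T  //  (Q \lor P).
              branch 1.2.2.1 (add T):
                ○ open, literals {T=true}.
              branch 1.2.2.2 (add (Q \lor P)):
                (Q \lor P): β-rule — branch into Q  //  P.
                  branch 1.2.2.2.1 (add Q):
                    ○ open, literals {Q=true}.
                  branch 1.2.2.2.2 (add P):
                    ○ open, literals {P=true}.
  branch 2 (add T):
    ○ open, literals {T=true}.
0 branches closed, 6 open.
Each open branch fixes some atoms; the unmentioned ones are free. Counting distinct full assignments: branch {S=true} (P, Q, R, T) contributes 16 new; branch {R=false} (P, Q, S, T) contributes 8 new; branch {T=true} (P, Q, R, S) contributes 4 new; branch {Q=true} (P, R, S, T) contributes 2 new; branch {P=true} (Q, R, S, T) contributes 1 new; branch {T=true} (P, Q, R, S) contributes 0 new. Total: 31.

31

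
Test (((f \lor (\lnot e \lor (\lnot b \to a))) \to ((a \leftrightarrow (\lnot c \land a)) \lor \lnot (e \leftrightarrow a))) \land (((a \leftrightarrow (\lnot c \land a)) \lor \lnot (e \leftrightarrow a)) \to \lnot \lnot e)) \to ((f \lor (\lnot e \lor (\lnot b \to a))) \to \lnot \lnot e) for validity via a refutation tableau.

Assume the negation and expand:
Initial set: {F ((((f \lor (\lnot e \lor (\lnot b \to a))) \to ((a \leftrightarrow (\lnot c \land a)) \lor \lnot (e \leftrightarrow a))) \land (((a \leftrightarrow (\lnot c \land a)) \lor \lnot (e \leftrightarrow a)) \to \lnot \lnot e)) \to ((f \lor (\lnot e \lor (\lnot b \to a))) \to \lnot \lnot e))}.
F ((((f \lor (\lnot e \lor (\lnot b \to a))) \to ((a \leftrightarrow (\lnot c \land a)) \lor \lnot (e \leftrightarrow a))) \land (((a \leftrightarrow (\lnot c \land a)) \lor \lnot (e \leftrightarrow a)) \to \lnot \lnot e)) \to ((f \lor (\lnot e \lor (\lnot b \to a))) \to \lnot \lnot e)): α-rule — add T (((f \lor (\lnot e \lor (\lnot b \to a))) \to ((a \leftrightarrow (\lnot c \land a)) \lor \lnot (e \leftrightarrow a))) \land (((a \leftrightarrow (\lnot c \land a)) \lor \lnot (e \leftrightarrow a)) \to \lnot \lnot e)), F ((f \lor (\lnot e \lor (\lnot b \to a))) \to \lnot \lnot e).
T (((f \lor (\lnot e \lor (\lnot b \to a))) \to ((a \leftrightarrow (\lnot c \land a)) \lor \lnot (e \leftrightarrow a))) \land (((a \leftrightarrow (\lnot c \land a)) \lor \lnot (e \leftrightarrow a)) \to \lnot \lnot e)): α-rule — add T ((f \lor (\lnot e \lor (\lnot b \to a))) \to ((a \leftrightarrow (\lnot c \land a)) \lor \lnot (e \leftrightarrow a))), T (((a \leftrightarrow (\lnot c \land a)) \lor \lnot (e \leftrightarrow a)) \to \lnot \lnot e).
F ((f \lor (\lnot e \lor (\lnot b \to a))) \to \lnot \lnot e): α-rule — add T (f \lor (\lnot e \lor (\lnot b \to a))), F \lnot \lnot e.
F \lnot \lnot e: drop double negation, giving F e.
T ((f \lor (\lnot e \lor (\lnot b \to a))) \to ((a \leftrightarrow (\lnot c \land a)) \lor \lnot (e \leftrightarrow a))): β-rule — branch into F (f \lor (\lnot e \lor (\lnot b \to a)))  //  T ((a \leftrightarrow (\lnot c \land a)) \lor \lnot (e \leftrightarrow a)).
  branch 1 (add F (f \lor (\lnot e \lor (\lnot b \to a)))):
    F (f \lor (\lnot e \lor (\lnot b \to a))): α-rule — add F f, F (\lnot e \lor (\lnot b \to a)).
    F (\lnot e \lor (\lnot b \to a)): α-rule — add F \lnot e, F (\lnot b \to a).
    × closes — contains both e and \lnot e.
  branch 2 (add T ((a \leftrightarrow (\lnot c \land a)) \lor \lnot (e \leftrightarrow a))):
    T (((a \leftrightarrow (\lnot c \land a)) \lor \lnot (e \leftrightarrow a)) \to \lnot \lnot e): β-rule — branch into F ((a \leftrightarrow (\lnot c \land a)) \lor \lnot (e \leftrightarrow a))  //  T \lnot \lnot e.
      branch 2.1 (add F ((a \leftrightarrow (\lnot c \land a)) \lor \lnot (e \leftrightarrow a))):
        F ((a \leftrightarrow (\lnot c \land a)) \lor \lnot (e \leftrightarrow a)): α-rule — add F (a \leftrightarrow (\lnot c \land a)), F \lnot (e \leftrightarrow a).
        T (f \lor (\lnot e \lor (\lnot b \to a))): β-rule — branch into T f  //  T (\lnot e \lor (\lnot b \to a)).
          branch 2.1.1 (add T f):
            T ((a \leftrightarrow (\lnot c \land a)) \lor \lnot (e \leftrightarrow a)): β-rule — branch into T (a \leftrightarrow (\lnot c \land a))  //  T \lnot (e \leftrightarrow a).
              branch 2.1.1.1 (add T (a \leftrightarrow (\lnot c \land a))):
                F (a \leftrightarrow (\lnot c \land a)): β-rule — branch into T a, F (\lnot c \land a)  //  F a, T (\lnot c \land a).
                  branch 2.1.1.1.1 (add T a, F (\lnot c \land a)):
                    F \lnot (e \leftrightarrow a): β-rule — branch into T e, T a  //  F e, F a.
                      branch 2.1.1.1.1.1 (add T e, T a):
                        × closes — contains both e and \lnot e.
                      branch 2.1.1.1.1.2 (add F e, F a):
                        × closes — contains both a and \lnot a.
                  branch 2.1.1.1.2 (add F a, T (\lnot c \land a)):
                    T (\lnot c \land a): α-rule — add T \lnot c, T a.
                    × closes — contains both a and \lnot a.
              branch 2.1.1.2 (add T \lnot (e \leftrightarrow a)):
                F (a \leftrightarrow (\lnot c \land a)): β-rule — branch into T a, F (\lnot c \land a)  //  F a, T (\lnot c \land a).
                  branch 2.1.1.2.1 (add T a, F (\lnot c \land a)):
                    F \lnot (e \leftrightarrow a): β-rule — branch into T e, T a  //  F e, F a.
                      branch 2.1.1.2.1.1 (add T e, T a):
                        × closes — contains both e and \lnot e.
                      branch 2.1.1.2.1.2 (add F e, F a):
                        × closes — contains both a and \lnot a.
                  branch 2.1.1.2.2 (add F a, T (\lnot c \land a)):
                    T (\lnot c \land a): α-rule — add T \lnot c, T a.
                    × closes — contains both a and \lnot a.
          branch 2.1.2 (add T (\lnot e \lor (\lnot b \to a))):
            T ((a \leftrightarrow (\lnot c \land a)) \lor \lnot (e \leftrightarrow a)): β-rule — branch into T (a \leftrightarrow (\lnot c \land a))  //  T \lnot (e \leftrightarrow a).
              branch 2.1.2.1 (add T (a \leftrightarrow (\lnot c \land a))):
                F (a \leftrightarrow (\lnot c \land a)): β-rule — branch into T a, F (\lnot c \land a)  //  F a, T (\lnot c \land a).
                  branch 2.1.2.1.1 (add T a, F (\lnot c \land a)):
                    F \lnot (e \leftrightarrow a): β-rule — branch into T e, T a  //  F e, F a.
                      branch 2.1.2.1.1.1 (add T e, T a):
                        × closes — contains both e and \lnot e.
                      branch 2.1.2.1.1.2 (add F e, F a):
                        × closes — contains both a and \lnot a.
                  branch 2.1.2.1.2 (add F a, T (\lnot c \land a)):
                    T (\lnot c \land a): α-rule — add T \lnot c, T a.
                    × closes — contains both a and \lnot a.
              branch 2.1.2.2 (add T \lnot (e \leftrightarrow a)):
                F (a \leftrightarrow (\lnot c \land a)): β-rule — branch into T a, F (\lnot c \land a)  //  F a, T (\lnot c \land a).
                  branch 2.1.2.2.1 (add T a, F (\lnot c \land a)):
                    F \lnot (e \leftrightarrow a): β-rule — branch into T e, T a  //  F e, F a.
                      branch 2.1.2.2.1.1 (add T e, T a):
                        × closes — contains both e and \lnot e.
                      branch 2.1.2.2.1.2 (add F e, F a):
                        × closes — contains both a and \lnot a.
                  branch 2.1.2.2.2 (add F a, T (\lnot c \land a)):
                    T (\lnot c \land a): α-rule — add T \lnot c, T a.
                    × closes — contains both a and \lnot a.
      branch 2.2 (add T \lnot \lnot e):
        T \lnot \lnot e: drop double negation, giving T e.
        × closes — contains both e and \lnot e.
All 14 branches close.
Every branch closed, so the negation is unsatisfiable and the formula is valid.

Valid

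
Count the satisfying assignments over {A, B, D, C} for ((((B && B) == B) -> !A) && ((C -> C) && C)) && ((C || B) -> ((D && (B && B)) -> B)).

4

Initial set: {(((((B && B) == B) -> !A) && ((C -> C) && C)) && ((C || B) -> ((D && (B && B)) -> B)))}.
(((((B && B) == B) -> !A) && ((C -> C) && C)) && ((C || B) -> ((D && (B && B)) -> B))): α-rule — add ((((B && B) == B) -> !A) && ((C -> C) && C)), ((C || B) -> ((D && (B && B)) -> B)).
((((B && B) == B) -> !A) && ((C -> C) && C)): α-rule — add (((B && B) == B) -> !A), ((C -> C) && C).
((C -> C) && C): α-rule — add (C -> C), C.
((C || B) -> ((D && (B && B)) -> B)): β-rule — branch into !(C || B)  //  ((D && (B && B)) -> B).
  branch 1 (add !(C || B)):
    !(C || B): α-rule — add !C, !B.
    × closes — contains both C and !C.
  branch 2 (add ((D && (B && B)) -> B)):
    (((B && B) == B) -> !A): β-rule — branch into !((B && B) == B)  //  !A.
      branch 2.1 (add !((B && B) == B)):
        (C -> C): β-rule — branch into !C  //  C.
          branch 2.1.1 (add !C):
            × closes — contains both C and !C.
          branch 2.1.2 (add C):
            ((D && (B && B)) -> B): β-rule — branch into !(D && (B && B))  //  B.
              branch 2.1.2.1 (add !(D && (B && B))):
                !((B && B) == B): β-rule — branch into (B && B), !B  //  !(B && B), B.
                  branch 2.1.2.1.1 (add (B && B), !B):
                    (B && B): α-rule — add B, B.
                    × closes — contains both B and !B.
                  branch 2.1.2.1.2 (add !(B && B), B):
                    !(D && (B && B)): β-rule — branch into !D  //  !(B && B).
                      branch 2.1.2.1.2.1 (add !D):
                        !(B && B): β-rule — branch into !B  //  !B.
                          branch 2.1.2.1.2.1.1 (add !B):
                            × closes — contains both B and !B.
                          branch 2.1.2.1.2.1.2 (add !B):
                            × closes — contains both B and !B.
                      branch 2.1.2.1.2.2 (add !(B && B)):
                        !(B && B): β-rule — branch into !B  //  !B.
                          branch 2.1.2.1.2.2.1 (add !B):
                            × closes — contains both B and !B.
                          branch 2.1.2.1.2.2.2 (add !B):
                            × closes — contains both B and !B.
              branch 2.1.2.2 (add B):
                !((B && B) == B): β-rule — branch into (B && B), !B  //  !(B && B), B.
                  branch 2.1.2.2.1 (add (B && B), !B):
                    × closes — contains both B and !B.
                  branch 2.1.2.2.2 (add !(B && B), B):
                    !(B && B): β-rule — branch into !B  //  !B.
                      branch 2.1.2.2.2.1 (add !B):
                        × closes — contains both B and !B.
                      branch 2.1.2.2.2.2 (add !B):
                        × closes — contains both B and !B.
      branch 2.2 (add !A):
        (C -> C): β-rule — branch into !C  //  C.
          branch 2.2.1 (add !C):
            × closes — contains both C and !C.
          branch 2.2.2 (add C):
            ((D && (B && B)) -> B): β-rule — branch into !(D && (B && B))  //  B.
              branch 2.2.2.1 (add !(D && (B && B))):
                !(D && (B && B)): β-rule — branch into !D  //  !(B && B).
                  branch 2.2.2.1.1 (add !D):
                    ○ open, literals {A=F, C=T, D=F}.
                  branch 2.2.2.1.2 (add !(B && B)):
                    !(B && B): β-rule — branch into !B  //  !B.
                      branch 2.2.2.1.2.1 (add !B):
                        ○ open, literals {A=F, B=F, C=T}.
                      branch 2.2.2.1.2.2 (add !B):
                        ○ open, literals {A=F, B=F, C=T}.
              branch 2.2.2.2 (add B):
                ○ open, literals {A=F, B=T, C=T}.
11 branches closed, 4 open.
Each open branch fixes some atoms; the unmentioned ones are free. Counting distinct full assignments: branch {A=F, C=T, D=F} (B) contributes 2 new; branch {A=F, B=F, C=T} (D) contributes 1 new; branch {A=F, B=F, C=T} (D) contributes 0 new; branch {A=F, B=T, C=T} (D) contributes 1 new. Total: 4.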